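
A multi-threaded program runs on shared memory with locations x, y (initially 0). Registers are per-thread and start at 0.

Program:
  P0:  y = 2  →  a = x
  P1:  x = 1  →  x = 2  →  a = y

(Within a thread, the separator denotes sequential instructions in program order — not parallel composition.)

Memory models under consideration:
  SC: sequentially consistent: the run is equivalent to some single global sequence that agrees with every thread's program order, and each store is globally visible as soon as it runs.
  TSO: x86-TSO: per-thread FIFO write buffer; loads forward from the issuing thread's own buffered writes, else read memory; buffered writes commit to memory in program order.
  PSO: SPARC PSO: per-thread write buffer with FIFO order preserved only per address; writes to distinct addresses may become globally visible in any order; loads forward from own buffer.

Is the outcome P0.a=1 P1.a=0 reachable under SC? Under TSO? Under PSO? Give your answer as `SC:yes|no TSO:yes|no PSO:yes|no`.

SC:no TSO:yes PSO:yes

outcome vector order: (P0.a,P1.a)
SC: 4 outcomes — {<0 2>; <1 2>; <2 0>; <2 2>}
TSO: 6 outcomes — {<0 0>; <0 2>; <1 0>; <1 2>; <2 0>; <2 2>}
PSO: 6 outcomes — {<0 0>; <0 2>; <1 0>; <1 2>; <2 0>; <2 2>}
target <1 0> ∈ {TSO,PSO}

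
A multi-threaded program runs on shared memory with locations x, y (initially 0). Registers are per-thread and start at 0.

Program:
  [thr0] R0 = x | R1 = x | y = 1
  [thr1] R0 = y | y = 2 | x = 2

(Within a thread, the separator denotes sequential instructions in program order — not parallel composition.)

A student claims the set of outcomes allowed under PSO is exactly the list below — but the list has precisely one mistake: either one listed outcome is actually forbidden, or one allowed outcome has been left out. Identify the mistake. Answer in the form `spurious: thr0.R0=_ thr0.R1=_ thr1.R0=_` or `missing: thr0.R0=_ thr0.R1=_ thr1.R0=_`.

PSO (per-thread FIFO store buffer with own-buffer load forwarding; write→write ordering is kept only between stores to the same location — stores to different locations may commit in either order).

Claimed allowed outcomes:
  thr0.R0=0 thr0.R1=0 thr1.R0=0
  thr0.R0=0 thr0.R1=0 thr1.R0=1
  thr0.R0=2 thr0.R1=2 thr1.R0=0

outcome vector order: (thr0.R0,thr0.R1,thr1.R0)
PSO (4): 000 001 020 220
PSO∖claimed = {020}

missing: thr0.R0=0 thr0.R1=2 thr1.R0=0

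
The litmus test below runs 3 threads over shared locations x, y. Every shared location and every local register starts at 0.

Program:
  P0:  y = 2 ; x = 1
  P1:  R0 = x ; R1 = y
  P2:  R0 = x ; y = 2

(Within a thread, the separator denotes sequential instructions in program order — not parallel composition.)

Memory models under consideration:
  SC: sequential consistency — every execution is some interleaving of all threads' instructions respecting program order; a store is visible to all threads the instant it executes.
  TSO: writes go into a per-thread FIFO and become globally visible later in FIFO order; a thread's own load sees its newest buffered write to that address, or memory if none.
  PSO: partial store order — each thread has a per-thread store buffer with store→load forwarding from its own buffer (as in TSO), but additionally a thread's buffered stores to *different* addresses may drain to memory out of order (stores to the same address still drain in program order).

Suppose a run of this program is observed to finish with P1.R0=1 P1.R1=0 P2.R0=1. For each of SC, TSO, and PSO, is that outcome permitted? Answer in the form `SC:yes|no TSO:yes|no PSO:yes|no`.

SC:no TSO:no PSO:yes

outcome vector order: (P1.R0,P1.R1,P2.R0)
SC: 6 outcomes — {0/0/0 0/0/1 0/2/0 0/2/1 1/2/0 1/2/1}
TSO: 6 outcomes — {0/0/0 0/0/1 0/2/0 0/2/1 1/2/0 1/2/1}
PSO: 8 outcomes — {0/0/0 0/0/1 0/2/0 0/2/1 1/0/0 1/0/1 1/2/0 1/2/1}
target 1/0/1 ∈ {PSO}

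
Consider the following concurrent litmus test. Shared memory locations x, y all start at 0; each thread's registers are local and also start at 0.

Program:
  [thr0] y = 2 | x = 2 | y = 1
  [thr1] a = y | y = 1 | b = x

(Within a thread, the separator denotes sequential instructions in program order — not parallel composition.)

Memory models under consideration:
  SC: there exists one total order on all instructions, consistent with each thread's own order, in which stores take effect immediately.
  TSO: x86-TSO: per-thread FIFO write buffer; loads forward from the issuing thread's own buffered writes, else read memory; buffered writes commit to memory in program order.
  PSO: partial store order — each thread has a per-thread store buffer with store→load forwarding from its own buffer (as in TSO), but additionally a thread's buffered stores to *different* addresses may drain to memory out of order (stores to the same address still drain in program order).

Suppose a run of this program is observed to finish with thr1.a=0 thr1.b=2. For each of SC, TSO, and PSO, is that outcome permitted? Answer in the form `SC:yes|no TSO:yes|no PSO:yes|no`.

outcome vector order: (thr1.a,thr1.b)
SC (5): (0,0) (0,2) (1,2) (2,0) (2,2)
TSO (5): (0,0) (0,2) (1,2) (2,0) (2,2)
PSO (6): (0,0) (0,2) (1,0) (1,2) (2,0) (2,2)
target (0,2) ∈ {SC,TSO,PSO}

SC:yes TSO:yes PSO:yes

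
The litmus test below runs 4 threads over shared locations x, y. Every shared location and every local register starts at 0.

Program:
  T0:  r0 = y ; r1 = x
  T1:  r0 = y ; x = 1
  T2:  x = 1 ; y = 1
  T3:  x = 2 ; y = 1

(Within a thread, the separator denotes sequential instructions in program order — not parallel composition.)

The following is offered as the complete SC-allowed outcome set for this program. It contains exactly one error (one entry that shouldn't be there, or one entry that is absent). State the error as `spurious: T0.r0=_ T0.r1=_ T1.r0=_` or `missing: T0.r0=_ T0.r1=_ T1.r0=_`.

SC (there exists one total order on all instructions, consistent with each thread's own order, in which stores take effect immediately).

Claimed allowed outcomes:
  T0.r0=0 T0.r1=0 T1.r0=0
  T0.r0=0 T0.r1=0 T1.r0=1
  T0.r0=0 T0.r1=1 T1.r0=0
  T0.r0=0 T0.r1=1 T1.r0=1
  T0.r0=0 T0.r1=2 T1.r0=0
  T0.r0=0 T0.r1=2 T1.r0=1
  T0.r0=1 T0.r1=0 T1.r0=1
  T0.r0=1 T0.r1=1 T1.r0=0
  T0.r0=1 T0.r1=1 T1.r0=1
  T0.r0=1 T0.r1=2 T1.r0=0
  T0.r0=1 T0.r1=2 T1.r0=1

spurious: T0.r0=1 T0.r1=0 T1.r0=1

outcome vector order: (T0.r0,T0.r1,T1.r0)
SC (10): (0,0,0), (0,0,1), (0,1,0), (0,1,1), (0,2,0), (0,2,1), (1,1,0), (1,1,1), (1,2,0), (1,2,1)
claimed∖SC = {(1,0,1)}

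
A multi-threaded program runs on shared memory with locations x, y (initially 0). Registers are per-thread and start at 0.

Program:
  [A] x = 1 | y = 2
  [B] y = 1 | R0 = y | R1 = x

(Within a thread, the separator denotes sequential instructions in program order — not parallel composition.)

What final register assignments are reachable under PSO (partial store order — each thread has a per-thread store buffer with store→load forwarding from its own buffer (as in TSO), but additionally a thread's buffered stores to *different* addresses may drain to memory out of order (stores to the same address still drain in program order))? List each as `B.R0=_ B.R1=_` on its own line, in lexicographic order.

B.R0=1 B.R1=0
B.R0=1 B.R1=1
B.R0=2 B.R1=0
B.R0=2 B.R1=1

outcome vector order: (B.R0,B.R1)
|PSO outcomes| = 4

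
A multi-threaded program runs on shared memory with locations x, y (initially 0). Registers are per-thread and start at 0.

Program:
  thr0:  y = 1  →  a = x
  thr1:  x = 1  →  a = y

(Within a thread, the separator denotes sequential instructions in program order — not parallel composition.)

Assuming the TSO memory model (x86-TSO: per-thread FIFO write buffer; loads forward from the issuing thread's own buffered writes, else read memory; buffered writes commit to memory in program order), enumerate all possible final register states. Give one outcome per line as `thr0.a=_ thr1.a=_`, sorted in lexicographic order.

outcome vector order: (thr0.a,thr1.a)
|TSO outcomes| = 4

thr0.a=0 thr1.a=0
thr0.a=0 thr1.a=1
thr0.a=1 thr1.a=0
thr0.a=1 thr1.a=1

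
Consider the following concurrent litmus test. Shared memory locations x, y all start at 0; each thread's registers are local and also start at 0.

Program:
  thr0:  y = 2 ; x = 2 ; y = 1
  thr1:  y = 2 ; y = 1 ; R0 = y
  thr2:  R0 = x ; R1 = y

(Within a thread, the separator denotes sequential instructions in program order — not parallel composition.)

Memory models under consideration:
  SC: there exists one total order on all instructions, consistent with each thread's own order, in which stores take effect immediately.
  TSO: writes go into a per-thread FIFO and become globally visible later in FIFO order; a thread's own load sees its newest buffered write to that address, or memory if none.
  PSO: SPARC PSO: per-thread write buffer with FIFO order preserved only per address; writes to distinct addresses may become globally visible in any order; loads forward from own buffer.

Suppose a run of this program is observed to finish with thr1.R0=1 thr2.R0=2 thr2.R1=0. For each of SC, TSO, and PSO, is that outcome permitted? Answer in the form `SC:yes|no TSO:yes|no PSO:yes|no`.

SC:no TSO:no PSO:yes

outcome vector order: (thr1.R0,thr2.R0,thr2.R1)
SC (10): 100 101 102 121 122 200 201 202 221 222
TSO (10): 100 101 102 121 122 200 201 202 221 222
PSO (12): 100 101 102 120 121 122 200 201 202 220 221 222
target 120 ∈ {PSO}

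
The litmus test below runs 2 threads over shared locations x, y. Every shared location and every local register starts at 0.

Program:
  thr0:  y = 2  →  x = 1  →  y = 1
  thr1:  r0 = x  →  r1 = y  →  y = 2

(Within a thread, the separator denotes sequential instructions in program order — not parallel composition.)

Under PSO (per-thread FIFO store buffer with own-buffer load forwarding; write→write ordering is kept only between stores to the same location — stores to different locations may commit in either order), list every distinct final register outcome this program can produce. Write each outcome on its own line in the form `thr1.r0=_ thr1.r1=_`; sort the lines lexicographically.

outcome vector order: (thr1.r0,thr1.r1)
|PSO outcomes| = 6

thr1.r0=0 thr1.r1=0
thr1.r0=0 thr1.r1=1
thr1.r0=0 thr1.r1=2
thr1.r0=1 thr1.r1=0
thr1.r0=1 thr1.r1=1
thr1.r0=1 thr1.r1=2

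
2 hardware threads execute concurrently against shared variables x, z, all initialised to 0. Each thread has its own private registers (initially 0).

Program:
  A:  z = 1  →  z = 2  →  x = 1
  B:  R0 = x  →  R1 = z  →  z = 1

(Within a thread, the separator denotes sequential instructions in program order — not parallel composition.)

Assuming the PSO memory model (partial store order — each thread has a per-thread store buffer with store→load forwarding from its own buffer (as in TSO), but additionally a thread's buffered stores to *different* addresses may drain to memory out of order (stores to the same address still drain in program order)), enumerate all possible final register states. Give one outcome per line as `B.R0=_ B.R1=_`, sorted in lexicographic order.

B.R0=0 B.R1=0
B.R0=0 B.R1=1
B.R0=0 B.R1=2
B.R0=1 B.R1=0
B.R0=1 B.R1=1
B.R0=1 B.R1=2

outcome vector order: (B.R0,B.R1)
|PSO outcomes| = 6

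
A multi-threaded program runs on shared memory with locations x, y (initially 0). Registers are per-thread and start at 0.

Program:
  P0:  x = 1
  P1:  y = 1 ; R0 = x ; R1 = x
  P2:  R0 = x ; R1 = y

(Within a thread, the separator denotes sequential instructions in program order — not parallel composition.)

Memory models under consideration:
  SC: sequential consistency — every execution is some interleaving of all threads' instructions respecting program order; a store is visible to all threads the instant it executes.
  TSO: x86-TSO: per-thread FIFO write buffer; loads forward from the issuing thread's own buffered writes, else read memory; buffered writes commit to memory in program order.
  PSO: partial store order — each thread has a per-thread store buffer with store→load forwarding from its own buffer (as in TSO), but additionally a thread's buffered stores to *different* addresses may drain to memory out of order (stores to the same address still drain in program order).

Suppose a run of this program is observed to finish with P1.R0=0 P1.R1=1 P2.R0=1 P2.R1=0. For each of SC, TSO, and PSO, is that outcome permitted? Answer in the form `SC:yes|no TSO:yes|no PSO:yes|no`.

SC:no TSO:yes PSO:yes

outcome vector order: (P1.R0,P1.R1,P2.R0,P2.R1)
[SC] allowed = {<0 0 0 0>; <0 0 0 1>; <0 0 1 1>; <0 1 0 0>; <0 1 0 1>; <0 1 1 1>; <1 1 0 0>; <1 1 0 1>; <1 1 1 0>; <1 1 1 1>}
[TSO] allowed = {<0 0 0 0>; <0 0 0 1>; <0 0 1 0>; <0 0 1 1>; <0 1 0 0>; <0 1 0 1>; <0 1 1 0>; <0 1 1 1>; <1 1 0 0>; <1 1 0 1>; <1 1 1 0>; <1 1 1 1>}
[PSO] allowed = {<0 0 0 0>; <0 0 0 1>; <0 0 1 0>; <0 0 1 1>; <0 1 0 0>; <0 1 0 1>; <0 1 1 0>; <0 1 1 1>; <1 1 0 0>; <1 1 0 1>; <1 1 1 0>; <1 1 1 1>}
target <0 1 1 0> ∈ {TSO,PSO}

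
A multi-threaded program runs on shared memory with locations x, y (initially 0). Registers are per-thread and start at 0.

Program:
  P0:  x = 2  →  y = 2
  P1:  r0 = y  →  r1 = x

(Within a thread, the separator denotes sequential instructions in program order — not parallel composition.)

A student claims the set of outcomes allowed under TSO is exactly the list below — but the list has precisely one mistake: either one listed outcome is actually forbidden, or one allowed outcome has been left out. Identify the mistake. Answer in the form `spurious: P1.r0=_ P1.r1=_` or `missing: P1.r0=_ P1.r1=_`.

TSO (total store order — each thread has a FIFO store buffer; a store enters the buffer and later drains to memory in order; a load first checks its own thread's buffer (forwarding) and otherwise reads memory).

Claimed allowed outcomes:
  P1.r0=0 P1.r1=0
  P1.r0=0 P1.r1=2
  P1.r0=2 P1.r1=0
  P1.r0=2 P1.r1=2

outcome vector order: (P1.r0,P1.r1)
TSO (3): (0,0), (0,2), (2,2)
claimed∖TSO = {(2,0)}

spurious: P1.r0=2 P1.r1=0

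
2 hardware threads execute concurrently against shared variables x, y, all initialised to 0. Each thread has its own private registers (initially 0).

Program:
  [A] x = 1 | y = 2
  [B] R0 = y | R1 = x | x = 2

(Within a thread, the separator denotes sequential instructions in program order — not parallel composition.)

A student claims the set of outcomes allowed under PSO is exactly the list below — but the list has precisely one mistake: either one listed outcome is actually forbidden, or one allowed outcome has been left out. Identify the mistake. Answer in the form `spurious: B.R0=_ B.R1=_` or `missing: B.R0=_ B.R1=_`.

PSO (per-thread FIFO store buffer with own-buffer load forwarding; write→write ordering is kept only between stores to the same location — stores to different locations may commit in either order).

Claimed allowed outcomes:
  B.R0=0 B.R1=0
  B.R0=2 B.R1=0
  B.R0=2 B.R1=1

missing: B.R0=0 B.R1=1

outcome vector order: (B.R0,B.R1)
PSO: 4 outcomes — {00, 01, 20, 21}
PSO∖claimed = {01}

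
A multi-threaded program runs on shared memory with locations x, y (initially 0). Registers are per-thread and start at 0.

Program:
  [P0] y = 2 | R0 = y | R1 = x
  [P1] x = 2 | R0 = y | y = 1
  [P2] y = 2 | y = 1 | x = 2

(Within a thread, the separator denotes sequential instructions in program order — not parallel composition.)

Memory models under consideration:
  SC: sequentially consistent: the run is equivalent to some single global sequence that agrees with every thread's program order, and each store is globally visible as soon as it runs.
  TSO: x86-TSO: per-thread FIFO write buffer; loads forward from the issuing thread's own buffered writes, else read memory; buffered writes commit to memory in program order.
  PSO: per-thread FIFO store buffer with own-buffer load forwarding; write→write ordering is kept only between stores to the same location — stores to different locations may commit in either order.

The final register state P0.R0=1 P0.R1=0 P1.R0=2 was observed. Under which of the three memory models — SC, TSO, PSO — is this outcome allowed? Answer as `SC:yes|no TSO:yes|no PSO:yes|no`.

outcome vector order: (P0.R0,P0.R1,P1.R0)
[SC] allowed = {(1,0,1), (1,2,0), (1,2,1), (1,2,2), (2,0,1), (2,0,2), (2,2,0), (2,2,1), (2,2,2)}
[TSO] allowed = {(1,0,0), (1,0,1), (1,0,2), (1,2,0), (1,2,1), (1,2,2), (2,0,0), (2,0,1), (2,0,2), (2,2,0), (2,2,1), (2,2,2)}
[PSO] allowed = {(1,0,0), (1,0,1), (1,0,2), (1,2,0), (1,2,1), (1,2,2), (2,0,0), (2,0,1), (2,0,2), (2,2,0), (2,2,1), (2,2,2)}
target (1,0,2) ∈ {TSO,PSO}

SC:no TSO:yes PSO:yes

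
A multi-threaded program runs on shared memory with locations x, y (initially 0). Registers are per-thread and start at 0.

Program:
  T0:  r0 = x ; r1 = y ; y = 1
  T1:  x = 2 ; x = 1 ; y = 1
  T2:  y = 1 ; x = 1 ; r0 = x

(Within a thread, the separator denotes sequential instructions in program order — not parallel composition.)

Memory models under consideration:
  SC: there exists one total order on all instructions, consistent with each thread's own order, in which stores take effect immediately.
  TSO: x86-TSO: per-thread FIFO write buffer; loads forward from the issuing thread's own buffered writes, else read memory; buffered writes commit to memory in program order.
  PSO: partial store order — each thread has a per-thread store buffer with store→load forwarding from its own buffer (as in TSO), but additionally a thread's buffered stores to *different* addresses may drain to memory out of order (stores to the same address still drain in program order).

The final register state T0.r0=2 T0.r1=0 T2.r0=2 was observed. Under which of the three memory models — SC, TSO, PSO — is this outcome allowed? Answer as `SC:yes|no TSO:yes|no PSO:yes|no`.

outcome vector order: (T0.r0,T0.r1,T2.r0)
[SC] allowed = {<0 0 1>; <0 0 2>; <0 1 1>; <0 1 2>; <1 0 1>; <1 1 1>; <1 1 2>; <2 0 1>; <2 1 1>; <2 1 2>}
[TSO] allowed = {<0 0 1>; <0 0 2>; <0 1 1>; <0 1 2>; <1 0 1>; <1 1 1>; <1 1 2>; <2 0 1>; <2 1 1>; <2 1 2>}
[PSO] allowed = {<0 0 1>; <0 0 2>; <0 1 1>; <0 1 2>; <1 0 1>; <1 0 2>; <1 1 1>; <1 1 2>; <2 0 1>; <2 0 2>; <2 1 1>; <2 1 2>}
target <2 0 2> ∈ {PSO}

SC:no TSO:no PSO:yes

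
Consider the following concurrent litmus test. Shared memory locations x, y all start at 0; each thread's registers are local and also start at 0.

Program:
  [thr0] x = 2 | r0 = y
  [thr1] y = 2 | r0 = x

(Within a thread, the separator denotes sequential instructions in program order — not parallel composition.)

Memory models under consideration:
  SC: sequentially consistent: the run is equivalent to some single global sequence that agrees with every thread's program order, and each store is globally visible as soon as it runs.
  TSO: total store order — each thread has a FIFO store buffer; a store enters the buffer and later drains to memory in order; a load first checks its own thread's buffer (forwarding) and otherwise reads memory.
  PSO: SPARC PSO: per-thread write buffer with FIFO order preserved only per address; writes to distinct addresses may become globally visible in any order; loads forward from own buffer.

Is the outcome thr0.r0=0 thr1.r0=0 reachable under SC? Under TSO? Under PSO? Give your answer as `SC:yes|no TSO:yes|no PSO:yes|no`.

outcome vector order: (thr0.r0,thr1.r0)
under SC → 0/2; 2/0; 2/2
under TSO → 0/0; 0/2; 2/0; 2/2
under PSO → 0/0; 0/2; 2/0; 2/2
target 0/0 ∈ {TSO,PSO}

SC:no TSO:yes PSO:yes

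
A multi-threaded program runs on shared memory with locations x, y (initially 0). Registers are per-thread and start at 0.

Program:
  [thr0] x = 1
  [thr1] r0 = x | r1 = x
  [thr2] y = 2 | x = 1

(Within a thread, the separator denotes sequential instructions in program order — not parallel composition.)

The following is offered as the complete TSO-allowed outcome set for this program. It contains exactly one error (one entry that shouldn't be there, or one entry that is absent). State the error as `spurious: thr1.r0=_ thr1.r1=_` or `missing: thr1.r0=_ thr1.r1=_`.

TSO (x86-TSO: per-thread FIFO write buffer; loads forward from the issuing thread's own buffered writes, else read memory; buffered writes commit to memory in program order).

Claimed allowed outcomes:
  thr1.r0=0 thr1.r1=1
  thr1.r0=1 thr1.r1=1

outcome vector order: (thr1.r0,thr1.r1)
TSO (3): <0 0>; <0 1>; <1 1>
TSO∖claimed = {<0 0>}

missing: thr1.r0=0 thr1.r1=0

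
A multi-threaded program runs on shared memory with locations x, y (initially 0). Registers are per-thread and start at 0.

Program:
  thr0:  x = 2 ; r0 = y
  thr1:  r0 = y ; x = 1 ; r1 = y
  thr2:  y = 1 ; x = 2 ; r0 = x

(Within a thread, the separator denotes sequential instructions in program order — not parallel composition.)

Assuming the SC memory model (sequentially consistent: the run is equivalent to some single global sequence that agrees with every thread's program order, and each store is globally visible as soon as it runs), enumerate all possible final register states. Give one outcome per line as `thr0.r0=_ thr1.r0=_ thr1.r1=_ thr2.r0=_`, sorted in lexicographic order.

outcome vector order: (thr0.r0,thr1.r0,thr1.r1,thr2.r0)
|SC outcomes| = 10

thr0.r0=0 thr1.r0=0 thr1.r1=0 thr2.r0=2
thr0.r0=0 thr1.r0=0 thr1.r1=1 thr2.r0=1
thr0.r0=0 thr1.r0=0 thr1.r1=1 thr2.r0=2
thr0.r0=0 thr1.r0=1 thr1.r1=1 thr2.r0=1
thr0.r0=0 thr1.r0=1 thr1.r1=1 thr2.r0=2
thr0.r0=1 thr1.r0=0 thr1.r1=0 thr2.r0=2
thr0.r0=1 thr1.r0=0 thr1.r1=1 thr2.r0=1
thr0.r0=1 thr1.r0=0 thr1.r1=1 thr2.r0=2
thr0.r0=1 thr1.r0=1 thr1.r1=1 thr2.r0=1
thr0.r0=1 thr1.r0=1 thr1.r1=1 thr2.r0=2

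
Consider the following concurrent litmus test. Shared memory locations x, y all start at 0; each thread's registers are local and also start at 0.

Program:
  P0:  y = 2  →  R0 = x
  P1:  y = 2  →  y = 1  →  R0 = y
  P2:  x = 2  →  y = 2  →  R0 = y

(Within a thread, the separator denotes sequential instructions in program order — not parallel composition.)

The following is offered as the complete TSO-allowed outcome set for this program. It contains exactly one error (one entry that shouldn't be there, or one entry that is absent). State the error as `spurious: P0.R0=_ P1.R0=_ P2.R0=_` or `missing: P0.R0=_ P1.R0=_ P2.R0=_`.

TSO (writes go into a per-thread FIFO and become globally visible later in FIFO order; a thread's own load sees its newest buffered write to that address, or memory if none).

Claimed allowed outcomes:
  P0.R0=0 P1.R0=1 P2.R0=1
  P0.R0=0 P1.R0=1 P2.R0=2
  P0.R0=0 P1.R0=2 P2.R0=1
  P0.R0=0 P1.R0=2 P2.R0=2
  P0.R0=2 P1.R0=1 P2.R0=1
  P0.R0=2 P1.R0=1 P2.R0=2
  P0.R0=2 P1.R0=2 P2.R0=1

missing: P0.R0=2 P1.R0=2 P2.R0=2

outcome vector order: (P0.R0,P1.R0,P2.R0)
under TSO → 011 012 021 022 211 212 221 222
TSO∖claimed = {222}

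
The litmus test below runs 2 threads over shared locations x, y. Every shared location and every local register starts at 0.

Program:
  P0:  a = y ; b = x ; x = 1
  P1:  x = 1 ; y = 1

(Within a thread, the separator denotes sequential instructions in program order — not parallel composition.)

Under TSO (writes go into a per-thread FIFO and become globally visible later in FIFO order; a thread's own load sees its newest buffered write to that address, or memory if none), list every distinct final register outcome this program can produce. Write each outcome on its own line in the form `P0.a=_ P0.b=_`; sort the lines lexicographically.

outcome vector order: (P0.a,P0.b)
|TSO outcomes| = 3

P0.a=0 P0.b=0
P0.a=0 P0.b=1
P0.a=1 P0.b=1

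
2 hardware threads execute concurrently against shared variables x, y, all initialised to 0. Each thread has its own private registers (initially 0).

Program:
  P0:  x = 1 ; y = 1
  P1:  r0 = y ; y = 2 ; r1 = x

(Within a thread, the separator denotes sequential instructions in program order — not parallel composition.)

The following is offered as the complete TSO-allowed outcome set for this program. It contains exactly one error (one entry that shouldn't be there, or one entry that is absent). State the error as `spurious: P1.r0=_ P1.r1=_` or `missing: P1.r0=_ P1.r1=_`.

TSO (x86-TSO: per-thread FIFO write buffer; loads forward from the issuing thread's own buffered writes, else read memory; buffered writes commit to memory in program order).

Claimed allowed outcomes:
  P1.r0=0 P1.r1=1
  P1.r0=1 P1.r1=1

outcome vector order: (P1.r0,P1.r1)
[TSO] allowed = {<0 0> <0 1> <1 1>}
TSO∖claimed = {<0 0>}

missing: P1.r0=0 P1.r1=0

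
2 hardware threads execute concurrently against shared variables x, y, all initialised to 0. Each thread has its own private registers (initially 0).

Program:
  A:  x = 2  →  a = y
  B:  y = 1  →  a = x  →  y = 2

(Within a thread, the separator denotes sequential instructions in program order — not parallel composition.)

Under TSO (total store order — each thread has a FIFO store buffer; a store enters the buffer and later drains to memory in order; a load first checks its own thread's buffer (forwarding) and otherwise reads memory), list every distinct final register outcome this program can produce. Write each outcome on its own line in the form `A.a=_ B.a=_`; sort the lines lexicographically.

A.a=0 B.a=0
A.a=0 B.a=2
A.a=1 B.a=0
A.a=1 B.a=2
A.a=2 B.a=0
A.a=2 B.a=2

outcome vector order: (A.a,B.a)
|TSO outcomes| = 6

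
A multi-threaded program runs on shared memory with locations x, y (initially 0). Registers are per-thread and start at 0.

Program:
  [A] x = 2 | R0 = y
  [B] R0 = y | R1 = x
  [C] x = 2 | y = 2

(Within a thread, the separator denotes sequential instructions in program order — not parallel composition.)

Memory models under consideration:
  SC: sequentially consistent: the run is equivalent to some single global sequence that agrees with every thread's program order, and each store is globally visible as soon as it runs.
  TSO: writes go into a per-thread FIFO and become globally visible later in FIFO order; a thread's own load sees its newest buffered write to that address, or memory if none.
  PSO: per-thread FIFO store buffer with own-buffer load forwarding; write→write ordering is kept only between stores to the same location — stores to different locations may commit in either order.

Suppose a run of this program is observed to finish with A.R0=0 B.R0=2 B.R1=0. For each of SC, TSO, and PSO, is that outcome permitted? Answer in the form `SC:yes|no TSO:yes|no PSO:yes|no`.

outcome vector order: (A.R0,B.R0,B.R1)
[SC] allowed = {0/0/0, 0/0/2, 0/2/2, 2/0/0, 2/0/2, 2/2/2}
[TSO] allowed = {0/0/0, 0/0/2, 0/2/2, 2/0/0, 2/0/2, 2/2/2}
[PSO] allowed = {0/0/0, 0/0/2, 0/2/0, 0/2/2, 2/0/0, 2/0/2, 2/2/0, 2/2/2}
target 0/2/0 ∈ {PSO}

SC:no TSO:no PSO:yes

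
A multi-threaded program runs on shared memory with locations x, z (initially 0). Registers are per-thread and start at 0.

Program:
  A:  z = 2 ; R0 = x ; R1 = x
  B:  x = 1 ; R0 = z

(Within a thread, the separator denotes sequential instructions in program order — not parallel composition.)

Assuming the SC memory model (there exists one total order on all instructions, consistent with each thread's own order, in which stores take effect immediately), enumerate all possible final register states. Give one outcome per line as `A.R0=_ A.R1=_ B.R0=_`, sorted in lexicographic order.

A.R0=0 A.R1=0 B.R0=2
A.R0=0 A.R1=1 B.R0=2
A.R0=1 A.R1=1 B.R0=0
A.R0=1 A.R1=1 B.R0=2

outcome vector order: (A.R0,A.R1,B.R0)
|SC outcomes| = 4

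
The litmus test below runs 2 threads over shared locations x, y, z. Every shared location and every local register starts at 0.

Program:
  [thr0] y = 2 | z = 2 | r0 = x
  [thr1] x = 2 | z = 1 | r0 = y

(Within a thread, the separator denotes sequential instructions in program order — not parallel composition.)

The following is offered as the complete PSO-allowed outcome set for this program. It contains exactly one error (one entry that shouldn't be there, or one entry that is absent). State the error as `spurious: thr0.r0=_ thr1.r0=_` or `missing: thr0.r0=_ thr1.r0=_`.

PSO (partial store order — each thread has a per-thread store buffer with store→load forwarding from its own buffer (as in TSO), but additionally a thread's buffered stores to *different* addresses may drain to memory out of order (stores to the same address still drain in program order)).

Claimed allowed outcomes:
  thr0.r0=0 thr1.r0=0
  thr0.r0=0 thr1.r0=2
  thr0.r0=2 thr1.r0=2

outcome vector order: (thr0.r0,thr1.r0)
PSO: 4 outcomes — {00; 02; 20; 22}
PSO∖claimed = {20}

missing: thr0.r0=2 thr1.r0=0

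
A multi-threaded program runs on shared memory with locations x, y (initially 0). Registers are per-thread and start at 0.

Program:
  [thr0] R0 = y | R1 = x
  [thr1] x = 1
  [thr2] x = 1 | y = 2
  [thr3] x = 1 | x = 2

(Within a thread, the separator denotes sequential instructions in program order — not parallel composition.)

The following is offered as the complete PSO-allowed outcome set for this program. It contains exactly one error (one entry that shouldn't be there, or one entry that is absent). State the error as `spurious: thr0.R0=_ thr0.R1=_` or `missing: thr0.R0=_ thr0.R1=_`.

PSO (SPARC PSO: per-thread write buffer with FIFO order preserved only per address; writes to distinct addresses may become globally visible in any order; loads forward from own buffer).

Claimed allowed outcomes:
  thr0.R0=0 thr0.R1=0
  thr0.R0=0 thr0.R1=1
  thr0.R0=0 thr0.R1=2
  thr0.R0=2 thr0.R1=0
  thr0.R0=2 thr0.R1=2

missing: thr0.R0=2 thr0.R1=1

outcome vector order: (thr0.R0,thr0.R1)
PSO (6): <0 0>, <0 1>, <0 2>, <2 0>, <2 1>, <2 2>
PSO∖claimed = {<2 1>}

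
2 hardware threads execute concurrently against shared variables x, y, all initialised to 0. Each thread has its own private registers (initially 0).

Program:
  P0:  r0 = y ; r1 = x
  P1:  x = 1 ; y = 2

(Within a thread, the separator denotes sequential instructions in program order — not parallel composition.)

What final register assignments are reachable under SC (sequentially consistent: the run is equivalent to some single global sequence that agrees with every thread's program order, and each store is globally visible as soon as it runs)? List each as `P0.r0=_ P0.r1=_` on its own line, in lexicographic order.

outcome vector order: (P0.r0,P0.r1)
|SC outcomes| = 3

P0.r0=0 P0.r1=0
P0.r0=0 P0.r1=1
P0.r0=2 P0.r1=1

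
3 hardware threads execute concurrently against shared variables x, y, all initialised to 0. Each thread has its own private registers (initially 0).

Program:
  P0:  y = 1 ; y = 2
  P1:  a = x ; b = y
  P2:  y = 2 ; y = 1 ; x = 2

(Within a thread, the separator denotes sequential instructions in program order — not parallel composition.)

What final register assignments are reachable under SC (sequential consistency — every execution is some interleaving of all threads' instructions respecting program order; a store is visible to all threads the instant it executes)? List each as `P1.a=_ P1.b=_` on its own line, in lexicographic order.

outcome vector order: (P1.a,P1.b)
|SC outcomes| = 5

P1.a=0 P1.b=0
P1.a=0 P1.b=1
P1.a=0 P1.b=2
P1.a=2 P1.b=1
P1.a=2 P1.b=2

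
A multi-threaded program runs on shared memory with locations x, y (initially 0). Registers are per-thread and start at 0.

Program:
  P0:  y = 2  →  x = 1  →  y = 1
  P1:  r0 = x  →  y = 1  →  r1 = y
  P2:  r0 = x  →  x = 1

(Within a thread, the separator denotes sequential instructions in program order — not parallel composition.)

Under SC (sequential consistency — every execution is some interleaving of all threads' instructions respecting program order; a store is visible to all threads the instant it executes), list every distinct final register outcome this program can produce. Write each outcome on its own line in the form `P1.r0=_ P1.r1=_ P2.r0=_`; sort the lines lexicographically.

outcome vector order: (P1.r0,P1.r1,P2.r0)
|SC outcomes| = 7

P1.r0=0 P1.r1=1 P2.r0=0
P1.r0=0 P1.r1=1 P2.r0=1
P1.r0=0 P1.r1=2 P2.r0=0
P1.r0=0 P1.r1=2 P2.r0=1
P1.r0=1 P1.r1=1 P2.r0=0
P1.r0=1 P1.r1=1 P2.r0=1
P1.r0=1 P1.r1=2 P2.r0=0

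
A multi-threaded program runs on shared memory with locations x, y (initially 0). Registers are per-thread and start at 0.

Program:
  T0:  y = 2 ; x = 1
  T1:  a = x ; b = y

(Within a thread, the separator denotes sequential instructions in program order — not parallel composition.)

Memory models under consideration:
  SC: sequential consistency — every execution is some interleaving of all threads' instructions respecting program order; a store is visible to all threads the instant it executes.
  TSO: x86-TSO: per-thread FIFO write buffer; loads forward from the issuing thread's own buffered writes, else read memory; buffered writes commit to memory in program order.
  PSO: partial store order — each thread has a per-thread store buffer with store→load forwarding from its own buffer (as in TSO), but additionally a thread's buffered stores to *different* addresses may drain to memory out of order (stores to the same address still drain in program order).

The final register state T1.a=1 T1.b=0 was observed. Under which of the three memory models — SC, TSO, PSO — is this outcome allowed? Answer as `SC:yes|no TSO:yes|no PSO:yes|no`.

SC:no TSO:no PSO:yes

outcome vector order: (T1.a,T1.b)
under SC → 00, 02, 12
under TSO → 00, 02, 12
under PSO → 00, 02, 10, 12
target 10 ∈ {PSO}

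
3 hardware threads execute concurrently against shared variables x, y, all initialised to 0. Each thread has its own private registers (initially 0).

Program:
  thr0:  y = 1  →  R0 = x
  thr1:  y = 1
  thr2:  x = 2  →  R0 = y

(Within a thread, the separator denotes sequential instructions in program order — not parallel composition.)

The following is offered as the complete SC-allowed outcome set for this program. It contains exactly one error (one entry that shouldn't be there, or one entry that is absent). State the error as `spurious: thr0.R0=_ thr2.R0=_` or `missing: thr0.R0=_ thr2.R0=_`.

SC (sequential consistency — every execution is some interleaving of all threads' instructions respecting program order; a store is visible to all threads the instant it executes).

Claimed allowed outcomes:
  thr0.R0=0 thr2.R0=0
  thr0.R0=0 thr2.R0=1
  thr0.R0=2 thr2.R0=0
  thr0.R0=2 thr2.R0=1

spurious: thr0.R0=0 thr2.R0=0

outcome vector order: (thr0.R0,thr2.R0)
[SC] allowed = {01; 20; 21}
claimed∖SC = {00}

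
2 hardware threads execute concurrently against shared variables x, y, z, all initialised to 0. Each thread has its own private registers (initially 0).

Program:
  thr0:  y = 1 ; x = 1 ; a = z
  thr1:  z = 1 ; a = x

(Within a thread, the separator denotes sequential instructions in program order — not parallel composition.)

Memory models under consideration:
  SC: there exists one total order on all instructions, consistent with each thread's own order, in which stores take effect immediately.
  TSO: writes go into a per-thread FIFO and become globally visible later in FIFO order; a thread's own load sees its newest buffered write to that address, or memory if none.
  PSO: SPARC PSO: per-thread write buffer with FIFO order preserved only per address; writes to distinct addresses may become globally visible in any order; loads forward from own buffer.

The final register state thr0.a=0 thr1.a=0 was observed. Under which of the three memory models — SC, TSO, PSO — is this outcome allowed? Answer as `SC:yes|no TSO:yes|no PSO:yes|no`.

SC:no TSO:yes PSO:yes

outcome vector order: (thr0.a,thr1.a)
SC (3): 01 10 11
TSO (4): 00 01 10 11
PSO (4): 00 01 10 11
target 00 ∈ {TSO,PSO}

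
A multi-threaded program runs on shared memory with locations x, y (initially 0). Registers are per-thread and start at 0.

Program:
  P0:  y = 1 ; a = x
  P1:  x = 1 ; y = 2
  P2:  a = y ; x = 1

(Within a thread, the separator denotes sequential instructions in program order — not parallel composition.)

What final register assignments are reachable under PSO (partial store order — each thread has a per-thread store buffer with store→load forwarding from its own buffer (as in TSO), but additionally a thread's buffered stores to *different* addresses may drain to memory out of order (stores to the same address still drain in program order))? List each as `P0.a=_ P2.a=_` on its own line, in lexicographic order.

P0.a=0 P2.a=0
P0.a=0 P2.a=1
P0.a=0 P2.a=2
P0.a=1 P2.a=0
P0.a=1 P2.a=1
P0.a=1 P2.a=2

outcome vector order: (P0.a,P2.a)
|PSO outcomes| = 6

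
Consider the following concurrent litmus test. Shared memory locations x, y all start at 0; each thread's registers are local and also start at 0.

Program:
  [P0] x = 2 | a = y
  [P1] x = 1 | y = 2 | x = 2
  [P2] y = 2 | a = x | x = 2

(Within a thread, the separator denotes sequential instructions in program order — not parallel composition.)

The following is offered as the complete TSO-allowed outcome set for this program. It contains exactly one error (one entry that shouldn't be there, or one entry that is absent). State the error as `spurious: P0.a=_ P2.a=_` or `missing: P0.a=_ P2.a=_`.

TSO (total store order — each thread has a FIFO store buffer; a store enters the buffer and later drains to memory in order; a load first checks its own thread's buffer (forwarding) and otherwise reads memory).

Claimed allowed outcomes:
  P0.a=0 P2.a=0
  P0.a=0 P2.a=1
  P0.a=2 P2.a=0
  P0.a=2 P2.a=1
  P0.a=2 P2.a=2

missing: P0.a=0 P2.a=2

outcome vector order: (P0.a,P2.a)
under TSO → 00, 01, 02, 20, 21, 22
TSO∖claimed = {02}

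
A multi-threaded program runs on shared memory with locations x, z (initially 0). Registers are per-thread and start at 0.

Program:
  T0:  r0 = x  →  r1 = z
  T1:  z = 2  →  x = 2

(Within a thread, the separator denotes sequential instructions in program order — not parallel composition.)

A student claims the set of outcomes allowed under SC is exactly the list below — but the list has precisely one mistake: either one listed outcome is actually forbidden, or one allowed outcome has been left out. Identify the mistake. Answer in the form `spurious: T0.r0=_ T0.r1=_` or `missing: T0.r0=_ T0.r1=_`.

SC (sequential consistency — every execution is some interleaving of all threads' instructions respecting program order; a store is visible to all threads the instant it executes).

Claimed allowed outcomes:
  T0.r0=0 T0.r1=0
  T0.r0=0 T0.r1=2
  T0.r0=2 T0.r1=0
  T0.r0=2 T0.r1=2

spurious: T0.r0=2 T0.r1=0

outcome vector order: (T0.r0,T0.r1)
SC (3): 0/0 0/2 2/2
claimed∖SC = {2/0}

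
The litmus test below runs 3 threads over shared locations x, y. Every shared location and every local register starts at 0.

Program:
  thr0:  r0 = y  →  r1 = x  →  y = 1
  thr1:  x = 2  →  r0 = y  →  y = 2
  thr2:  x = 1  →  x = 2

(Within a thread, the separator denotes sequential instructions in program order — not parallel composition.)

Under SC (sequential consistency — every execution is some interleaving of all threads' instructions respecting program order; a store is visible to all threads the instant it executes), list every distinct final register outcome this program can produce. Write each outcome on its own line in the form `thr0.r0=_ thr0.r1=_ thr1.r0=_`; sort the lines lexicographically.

outcome vector order: (thr0.r0,thr0.r1,thr1.r0)
|SC outcomes| = 8

thr0.r0=0 thr0.r1=0 thr1.r0=0
thr0.r0=0 thr0.r1=0 thr1.r0=1
thr0.r0=0 thr0.r1=1 thr1.r0=0
thr0.r0=0 thr0.r1=1 thr1.r0=1
thr0.r0=0 thr0.r1=2 thr1.r0=0
thr0.r0=0 thr0.r1=2 thr1.r0=1
thr0.r0=2 thr0.r1=1 thr1.r0=0
thr0.r0=2 thr0.r1=2 thr1.r0=0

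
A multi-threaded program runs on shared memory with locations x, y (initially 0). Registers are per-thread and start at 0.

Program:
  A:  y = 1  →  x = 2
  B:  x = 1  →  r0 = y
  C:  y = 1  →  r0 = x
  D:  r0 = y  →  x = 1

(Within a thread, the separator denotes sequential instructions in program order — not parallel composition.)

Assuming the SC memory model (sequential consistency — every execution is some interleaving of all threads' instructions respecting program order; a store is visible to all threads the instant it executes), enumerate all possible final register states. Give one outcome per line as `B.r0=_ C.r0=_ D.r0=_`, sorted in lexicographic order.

outcome vector order: (B.r0,C.r0,D.r0)
|SC outcomes| = 10

B.r0=0 C.r0=1 D.r0=0
B.r0=0 C.r0=1 D.r0=1
B.r0=0 C.r0=2 D.r0=0
B.r0=0 C.r0=2 D.r0=1
B.r0=1 C.r0=0 D.r0=0
B.r0=1 C.r0=0 D.r0=1
B.r0=1 C.r0=1 D.r0=0
B.r0=1 C.r0=1 D.r0=1
B.r0=1 C.r0=2 D.r0=0
B.r0=1 C.r0=2 D.r0=1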